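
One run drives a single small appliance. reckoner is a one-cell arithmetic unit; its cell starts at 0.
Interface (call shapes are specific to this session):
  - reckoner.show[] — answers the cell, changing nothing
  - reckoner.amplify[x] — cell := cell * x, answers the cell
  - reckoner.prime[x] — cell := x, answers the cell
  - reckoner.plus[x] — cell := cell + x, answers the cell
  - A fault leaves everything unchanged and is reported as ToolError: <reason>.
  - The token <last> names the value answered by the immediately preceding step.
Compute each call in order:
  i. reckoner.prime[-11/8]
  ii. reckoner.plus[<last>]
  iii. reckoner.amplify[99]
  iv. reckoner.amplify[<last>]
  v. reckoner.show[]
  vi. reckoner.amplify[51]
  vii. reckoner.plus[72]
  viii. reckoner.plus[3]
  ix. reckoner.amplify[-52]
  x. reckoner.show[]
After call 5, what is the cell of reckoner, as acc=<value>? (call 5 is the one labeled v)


Answer: acc=1185921/16

Derivation:
-> reckoner.prime(x: -11/8)
<- -11/8
-> reckoner.plus(x: <last>)
<- -11/4
-> reckoner.amplify(x: 99)
<- -1089/4
-> reckoner.amplify(x: <last>)
<- 1185921/16
-> reckoner.show()
<- 1185921/16
-> reckoner.amplify(x: 51)
<- 60481971/16
-> reckoner.plus(x: 72)
<- 60483123/16
-> reckoner.plus(x: 3)
<- 60483171/16
-> reckoner.amplify(x: -52)
<- -786281223/4
-> reckoner.show()
<- -786281223/4


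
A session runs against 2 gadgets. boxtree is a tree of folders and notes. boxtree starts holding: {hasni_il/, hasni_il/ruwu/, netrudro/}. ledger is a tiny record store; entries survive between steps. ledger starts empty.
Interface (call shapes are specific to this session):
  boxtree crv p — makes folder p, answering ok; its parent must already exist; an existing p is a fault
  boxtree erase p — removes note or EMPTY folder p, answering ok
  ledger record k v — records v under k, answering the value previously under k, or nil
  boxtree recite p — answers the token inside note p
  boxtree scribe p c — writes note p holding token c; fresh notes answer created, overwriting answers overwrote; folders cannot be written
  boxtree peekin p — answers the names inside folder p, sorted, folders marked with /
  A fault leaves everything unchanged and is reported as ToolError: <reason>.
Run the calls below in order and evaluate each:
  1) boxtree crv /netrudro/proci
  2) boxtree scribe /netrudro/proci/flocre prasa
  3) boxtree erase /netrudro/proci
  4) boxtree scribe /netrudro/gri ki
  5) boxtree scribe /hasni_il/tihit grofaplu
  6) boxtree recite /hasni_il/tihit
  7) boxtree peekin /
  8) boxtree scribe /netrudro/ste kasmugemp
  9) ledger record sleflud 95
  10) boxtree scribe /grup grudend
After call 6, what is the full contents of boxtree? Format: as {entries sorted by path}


Answer: {hasni_il/, hasni_il/ruwu/, hasni_il/tihit=grofaplu, netrudro/, netrudro/gri=ki, netrudro/proci/, netrudro/proci/flocre=prasa}

Derivation:
CALL boxtree crv[p=/netrudro/proci]
RET  ok
CALL boxtree scribe[p=/netrudro/proci/flocre; c=prasa]
RET  created
CALL boxtree erase[p=/netrudro/proci]
RET  ToolError: not empty
CALL boxtree scribe[p=/netrudro/gri; c=ki]
RET  created
CALL boxtree scribe[p=/hasni_il/tihit; c=grofaplu]
RET  created
CALL boxtree recite[p=/hasni_il/tihit]
RET  grofaplu
CALL boxtree peekin[p=/]
RET  [hasni_il/, netrudro/]
CALL boxtree scribe[p=/netrudro/ste; c=kasmugemp]
RET  created
CALL ledger record[k=sleflud; v=95]
RET  nil
CALL boxtree scribe[p=/grup; c=grudend]
RET  created


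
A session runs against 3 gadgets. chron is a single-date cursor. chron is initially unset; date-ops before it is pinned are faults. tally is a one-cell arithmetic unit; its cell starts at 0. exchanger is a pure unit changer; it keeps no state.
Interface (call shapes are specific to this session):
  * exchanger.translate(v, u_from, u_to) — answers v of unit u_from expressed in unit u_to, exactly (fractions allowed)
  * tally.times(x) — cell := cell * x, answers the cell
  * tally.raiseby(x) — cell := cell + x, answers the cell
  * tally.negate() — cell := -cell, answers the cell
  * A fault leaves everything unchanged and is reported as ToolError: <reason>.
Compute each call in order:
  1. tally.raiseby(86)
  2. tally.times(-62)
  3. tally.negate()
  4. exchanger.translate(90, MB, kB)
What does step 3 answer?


~$ tally.raiseby 86
= 86
~$ tally.times -62
= -5332
~$ tally.negate
= 5332
~$ exchanger.translate 90 MB kB
= 90000

Answer: 5332


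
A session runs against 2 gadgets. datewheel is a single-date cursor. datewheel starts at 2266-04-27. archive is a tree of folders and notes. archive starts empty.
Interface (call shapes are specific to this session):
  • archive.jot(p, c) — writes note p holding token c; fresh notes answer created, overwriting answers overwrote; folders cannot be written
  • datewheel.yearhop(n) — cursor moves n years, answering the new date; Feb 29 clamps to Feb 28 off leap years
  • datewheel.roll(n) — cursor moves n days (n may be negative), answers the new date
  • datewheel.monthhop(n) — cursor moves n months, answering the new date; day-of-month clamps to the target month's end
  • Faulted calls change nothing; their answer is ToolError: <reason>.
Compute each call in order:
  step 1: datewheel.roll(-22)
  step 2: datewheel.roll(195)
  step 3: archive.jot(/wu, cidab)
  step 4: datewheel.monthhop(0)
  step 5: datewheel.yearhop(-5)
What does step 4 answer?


Answer: 2266-10-17

Derivation:
// datewheel.roll(n→-22) => 2266-04-05
// datewheel.roll(n→195) => 2266-10-17
// archive.jot(p→/wu, c→cidab) => created
// datewheel.monthhop(n→0) => 2266-10-17
// datewheel.yearhop(n→-5) => 2261-10-17


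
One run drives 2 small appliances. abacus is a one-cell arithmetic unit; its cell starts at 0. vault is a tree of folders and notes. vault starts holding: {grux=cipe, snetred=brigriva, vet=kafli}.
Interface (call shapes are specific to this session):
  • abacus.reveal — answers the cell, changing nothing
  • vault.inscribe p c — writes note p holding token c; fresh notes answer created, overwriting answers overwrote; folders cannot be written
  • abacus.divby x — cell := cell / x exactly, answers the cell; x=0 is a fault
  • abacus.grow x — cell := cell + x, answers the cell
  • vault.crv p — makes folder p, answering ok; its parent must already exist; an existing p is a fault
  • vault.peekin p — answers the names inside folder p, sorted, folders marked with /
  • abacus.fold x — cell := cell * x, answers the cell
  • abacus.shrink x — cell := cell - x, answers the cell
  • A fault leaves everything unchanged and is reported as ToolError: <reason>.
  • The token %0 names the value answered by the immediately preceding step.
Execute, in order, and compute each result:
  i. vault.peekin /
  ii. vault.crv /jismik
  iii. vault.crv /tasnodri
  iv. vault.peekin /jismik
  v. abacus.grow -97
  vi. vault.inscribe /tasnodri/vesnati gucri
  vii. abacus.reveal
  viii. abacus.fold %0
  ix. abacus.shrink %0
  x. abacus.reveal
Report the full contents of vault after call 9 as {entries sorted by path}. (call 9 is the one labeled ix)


-> vault.peekin(p→/)
<- [grux, snetred, vet]
-> vault.crv(p→/jismik)
<- ok
-> vault.crv(p→/tasnodri)
<- ok
-> vault.peekin(p→/jismik)
<- []
-> abacus.grow(x→-97)
<- -97
-> vault.inscribe(p→/tasnodri/vesnati, c→gucri)
<- created
-> abacus.reveal()
<- -97
-> abacus.fold(x→%0)
<- 9409
-> abacus.shrink(x→%0)
<- 0
-> abacus.reveal()
<- 0

Answer: {grux=cipe, jismik/, snetred=brigriva, tasnodri/, tasnodri/vesnati=gucri, vet=kafli}


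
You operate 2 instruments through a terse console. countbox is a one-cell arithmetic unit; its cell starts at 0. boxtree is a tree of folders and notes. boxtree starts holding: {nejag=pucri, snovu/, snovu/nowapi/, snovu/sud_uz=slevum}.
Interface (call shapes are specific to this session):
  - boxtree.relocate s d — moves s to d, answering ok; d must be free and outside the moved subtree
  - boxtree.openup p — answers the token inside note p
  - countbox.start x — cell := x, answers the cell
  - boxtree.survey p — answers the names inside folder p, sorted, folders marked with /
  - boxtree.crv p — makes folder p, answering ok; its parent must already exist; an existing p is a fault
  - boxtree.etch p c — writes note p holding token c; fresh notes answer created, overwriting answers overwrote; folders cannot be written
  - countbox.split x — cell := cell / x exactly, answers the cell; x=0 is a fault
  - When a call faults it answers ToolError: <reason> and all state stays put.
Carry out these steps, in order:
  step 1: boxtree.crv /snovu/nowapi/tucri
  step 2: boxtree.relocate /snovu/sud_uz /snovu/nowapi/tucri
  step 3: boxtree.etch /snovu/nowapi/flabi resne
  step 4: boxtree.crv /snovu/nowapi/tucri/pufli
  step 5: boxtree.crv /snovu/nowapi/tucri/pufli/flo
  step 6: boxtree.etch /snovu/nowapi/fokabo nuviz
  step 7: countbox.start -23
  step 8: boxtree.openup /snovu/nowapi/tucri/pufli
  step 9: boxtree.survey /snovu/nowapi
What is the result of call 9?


Invoking crv using p→/snovu/nowapi/tucri, giving ok.
I run relocate using s→/snovu/sud_uz, d→/snovu/nowapi/tucri, and see ToolError: exists.
I try etch using p→/snovu/nowapi/flabi, c→resne, which returns created.
Now I run crv using p→/snovu/nowapi/tucri/pufli, → ok.
Calling crv using p→/snovu/nowapi/tucri/pufli/flo: ok.
I call etch using p→/snovu/nowapi/fokabo, c→nuviz, and get created.
Using start using x→-23, and get -23.
I try openup using p→/snovu/nowapi/tucri/pufli, giving ToolError: is a directory.
I call survey using p→/snovu/nowapi, and get [flabi, fokabo, tucri/].

Answer: [flabi, fokabo, tucri/]


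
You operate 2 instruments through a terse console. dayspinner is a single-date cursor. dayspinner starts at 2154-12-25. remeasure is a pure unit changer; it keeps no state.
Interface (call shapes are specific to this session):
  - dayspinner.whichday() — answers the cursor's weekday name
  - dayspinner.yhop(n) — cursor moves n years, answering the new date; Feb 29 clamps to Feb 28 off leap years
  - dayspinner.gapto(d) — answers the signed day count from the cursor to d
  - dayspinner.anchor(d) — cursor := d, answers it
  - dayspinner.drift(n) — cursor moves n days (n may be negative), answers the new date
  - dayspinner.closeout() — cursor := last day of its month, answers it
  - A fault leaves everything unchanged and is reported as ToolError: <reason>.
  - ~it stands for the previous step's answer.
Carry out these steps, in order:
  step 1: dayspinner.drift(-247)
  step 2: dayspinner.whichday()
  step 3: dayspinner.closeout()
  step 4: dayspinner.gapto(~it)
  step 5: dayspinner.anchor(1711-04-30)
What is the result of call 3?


Do: dayspinner.drift[n='-247']
See: 2154-04-22
Do: dayspinner.whichday[]
See: Monday
Do: dayspinner.closeout[]
See: 2154-04-30
Do: dayspinner.gapto[d='~it']
See: 0
Do: dayspinner.anchor[d='1711-04-30']
See: 1711-04-30

Answer: 2154-04-30


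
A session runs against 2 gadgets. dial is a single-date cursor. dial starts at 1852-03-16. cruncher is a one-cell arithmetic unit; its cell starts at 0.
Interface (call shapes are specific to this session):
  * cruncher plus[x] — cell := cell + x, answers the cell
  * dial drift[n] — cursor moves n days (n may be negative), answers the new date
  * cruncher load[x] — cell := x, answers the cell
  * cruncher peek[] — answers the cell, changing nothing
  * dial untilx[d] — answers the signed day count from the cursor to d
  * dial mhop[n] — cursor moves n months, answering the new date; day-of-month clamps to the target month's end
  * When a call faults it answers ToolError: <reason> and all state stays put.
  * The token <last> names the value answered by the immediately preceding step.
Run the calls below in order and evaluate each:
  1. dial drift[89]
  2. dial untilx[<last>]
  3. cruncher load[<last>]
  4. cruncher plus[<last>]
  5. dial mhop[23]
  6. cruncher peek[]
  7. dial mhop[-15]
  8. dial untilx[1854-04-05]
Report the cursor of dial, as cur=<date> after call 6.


$ dial drift n: 89
= 1852-06-13
$ dial untilx d: <last>
= 0
$ cruncher load x: <last>
= 0
$ cruncher plus x: <last>
= 0
$ dial mhop n: 23
= 1854-05-13
$ cruncher peek
= 0
$ dial mhop n: -15
= 1853-02-13
$ dial untilx d: 1854-04-05
= 416

Answer: cur=1854-05-13


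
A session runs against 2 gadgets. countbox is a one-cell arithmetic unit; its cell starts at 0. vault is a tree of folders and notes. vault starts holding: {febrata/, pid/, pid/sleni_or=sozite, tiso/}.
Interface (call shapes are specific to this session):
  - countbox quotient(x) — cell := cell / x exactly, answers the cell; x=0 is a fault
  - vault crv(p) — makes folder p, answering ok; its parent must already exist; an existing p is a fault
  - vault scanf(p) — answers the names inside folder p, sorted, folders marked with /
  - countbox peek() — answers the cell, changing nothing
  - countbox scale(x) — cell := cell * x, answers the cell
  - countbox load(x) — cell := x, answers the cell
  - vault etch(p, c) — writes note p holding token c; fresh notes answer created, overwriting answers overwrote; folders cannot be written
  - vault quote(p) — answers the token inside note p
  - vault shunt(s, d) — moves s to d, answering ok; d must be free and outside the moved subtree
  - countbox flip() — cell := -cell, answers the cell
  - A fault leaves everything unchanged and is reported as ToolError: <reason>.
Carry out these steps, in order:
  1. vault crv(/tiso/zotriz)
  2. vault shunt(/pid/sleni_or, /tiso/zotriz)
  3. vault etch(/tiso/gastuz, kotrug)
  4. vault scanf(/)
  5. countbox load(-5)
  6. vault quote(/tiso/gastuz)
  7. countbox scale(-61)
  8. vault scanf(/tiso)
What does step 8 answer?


I try vault crv on p=/tiso/zotriz, and see ok.
I try vault shunt on s=/pid/sleni_or, d=/tiso/zotriz, yielding ToolError: exists.
I try vault etch on p=/tiso/gastuz, c=kotrug, yielding created.
Using vault scanf on p=/, yielding [febrata/, pid/, tiso/].
Using countbox load on x=-5, yielding -5.
Using vault quote on p=/tiso/gastuz, yielding kotrug.
Using countbox scale on x=-61, → 305.
I call vault scanf on p=/tiso, and see [gastuz, zotriz/].

Answer: [gastuz, zotriz/]


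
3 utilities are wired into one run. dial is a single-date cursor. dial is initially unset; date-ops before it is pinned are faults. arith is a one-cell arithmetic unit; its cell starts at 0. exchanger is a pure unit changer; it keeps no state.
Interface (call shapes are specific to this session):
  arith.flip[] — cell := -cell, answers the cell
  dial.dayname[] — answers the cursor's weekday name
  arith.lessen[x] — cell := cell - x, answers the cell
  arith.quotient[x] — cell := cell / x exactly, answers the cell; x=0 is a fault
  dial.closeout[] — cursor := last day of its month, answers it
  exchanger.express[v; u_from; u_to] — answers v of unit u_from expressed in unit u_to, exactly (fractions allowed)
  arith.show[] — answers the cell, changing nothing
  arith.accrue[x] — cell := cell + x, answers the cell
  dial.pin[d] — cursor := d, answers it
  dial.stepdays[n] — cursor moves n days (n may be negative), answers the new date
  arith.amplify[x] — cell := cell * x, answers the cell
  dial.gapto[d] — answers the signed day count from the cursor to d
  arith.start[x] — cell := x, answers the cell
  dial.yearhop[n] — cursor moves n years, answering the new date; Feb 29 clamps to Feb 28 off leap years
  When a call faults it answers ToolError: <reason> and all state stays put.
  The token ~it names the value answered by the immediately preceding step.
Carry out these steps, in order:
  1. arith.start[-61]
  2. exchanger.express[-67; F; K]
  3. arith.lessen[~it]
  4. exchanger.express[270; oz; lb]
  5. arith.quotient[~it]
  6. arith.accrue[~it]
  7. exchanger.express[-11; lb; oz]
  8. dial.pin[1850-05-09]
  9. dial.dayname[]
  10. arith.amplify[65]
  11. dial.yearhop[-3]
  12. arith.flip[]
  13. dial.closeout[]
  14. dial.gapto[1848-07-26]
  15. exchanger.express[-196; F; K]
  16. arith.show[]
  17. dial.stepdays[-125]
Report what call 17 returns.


Answer: 1847-01-26

Derivation:
;; arith.start(-61) == -61
;; exchanger.express(-67, F, K) == 4363/20
;; arith.lessen(~it) == -5583/20
;; exchanger.express(270, oz, lb) == 135/8
;; arith.quotient(~it) == -3722/225
;; arith.accrue(~it) == -7444/225
;; exchanger.express(-11, lb, oz) == -176
;; dial.pin(1850-05-09) == 1850-05-09
;; dial.dayname() == Thursday
;; arith.amplify(65) == -96772/45
;; dial.yearhop(-3) == 1847-05-09
;; arith.flip() == 96772/45
;; dial.closeout() == 1847-05-31
;; dial.gapto(1848-07-26) == 422
;; exchanger.express(-196, F, K) == 8789/60
;; arith.show() == 96772/45
;; dial.stepdays(-125) == 1847-01-26


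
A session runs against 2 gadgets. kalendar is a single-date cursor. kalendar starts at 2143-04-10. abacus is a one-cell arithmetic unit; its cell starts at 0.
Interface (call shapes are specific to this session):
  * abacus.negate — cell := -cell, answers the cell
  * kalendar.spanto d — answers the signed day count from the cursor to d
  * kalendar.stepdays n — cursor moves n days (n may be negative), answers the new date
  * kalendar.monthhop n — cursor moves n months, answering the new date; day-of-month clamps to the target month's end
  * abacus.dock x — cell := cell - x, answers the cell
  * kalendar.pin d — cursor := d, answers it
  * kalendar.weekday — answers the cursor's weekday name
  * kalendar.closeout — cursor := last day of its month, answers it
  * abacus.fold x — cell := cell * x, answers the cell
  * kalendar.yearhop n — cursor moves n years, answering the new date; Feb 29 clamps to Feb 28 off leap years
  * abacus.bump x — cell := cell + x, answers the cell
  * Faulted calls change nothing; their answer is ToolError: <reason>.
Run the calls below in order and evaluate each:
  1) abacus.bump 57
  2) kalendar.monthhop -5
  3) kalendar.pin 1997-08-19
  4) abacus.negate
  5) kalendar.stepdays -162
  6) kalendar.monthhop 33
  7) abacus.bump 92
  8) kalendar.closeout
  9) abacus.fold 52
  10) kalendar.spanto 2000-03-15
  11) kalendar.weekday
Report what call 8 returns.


Next I call abacus.bump with x: 57, and observe 57.
I run kalendar.monthhop with n: -5, which returns 2142-11-10.
Using kalendar.pin with d: 1997-08-19, and see 1997-08-19.
Using abacus.negate(), giving -57.
I call kalendar.stepdays with n: -162, which returns 1997-03-10.
I run kalendar.monthhop with n: 33, and get 1999-12-10.
I invoke abacus.bump with x: 92, → 35.
I call kalendar.closeout(), and get 1999-12-31.
I run abacus.fold with x: 52, and see 1820.
Then kalendar.spanto with d: 2000-03-15, → 75.
I try kalendar.weekday, and observe Friday.

Answer: 1999-12-31


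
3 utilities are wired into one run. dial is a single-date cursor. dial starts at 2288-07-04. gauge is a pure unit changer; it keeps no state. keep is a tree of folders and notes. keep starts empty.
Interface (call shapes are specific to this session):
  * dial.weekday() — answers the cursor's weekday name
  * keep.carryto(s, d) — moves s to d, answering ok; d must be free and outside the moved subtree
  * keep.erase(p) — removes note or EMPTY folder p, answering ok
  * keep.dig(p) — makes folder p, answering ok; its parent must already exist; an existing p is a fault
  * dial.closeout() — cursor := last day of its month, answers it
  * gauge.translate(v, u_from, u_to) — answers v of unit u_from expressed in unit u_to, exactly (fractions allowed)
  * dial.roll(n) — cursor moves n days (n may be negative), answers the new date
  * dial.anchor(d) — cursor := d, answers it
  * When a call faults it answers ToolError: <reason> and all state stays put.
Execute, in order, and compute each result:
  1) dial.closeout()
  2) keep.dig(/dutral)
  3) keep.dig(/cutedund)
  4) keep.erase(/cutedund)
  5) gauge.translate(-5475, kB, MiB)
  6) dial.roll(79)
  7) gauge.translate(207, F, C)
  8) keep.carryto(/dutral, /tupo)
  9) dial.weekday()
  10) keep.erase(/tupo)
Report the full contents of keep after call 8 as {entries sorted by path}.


Answer: {tupo/}

Derivation:
-- dial.closeout() : 2288-07-31
-- keep.dig(p: /dutral) : ok
-- keep.dig(p: /cutedund) : ok
-- keep.erase(p: /cutedund) : ok
-- gauge.translate(v: -5475, u_from: kB, u_to: MiB) : -684375/131072
-- dial.roll(n: 79) : 2288-10-18
-- gauge.translate(v: 207, u_from: F, u_to: C) : 875/9
-- keep.carryto(s: /dutral, d: /tupo) : ok
-- dial.weekday() : Thursday
-- keep.erase(p: /tupo) : ok


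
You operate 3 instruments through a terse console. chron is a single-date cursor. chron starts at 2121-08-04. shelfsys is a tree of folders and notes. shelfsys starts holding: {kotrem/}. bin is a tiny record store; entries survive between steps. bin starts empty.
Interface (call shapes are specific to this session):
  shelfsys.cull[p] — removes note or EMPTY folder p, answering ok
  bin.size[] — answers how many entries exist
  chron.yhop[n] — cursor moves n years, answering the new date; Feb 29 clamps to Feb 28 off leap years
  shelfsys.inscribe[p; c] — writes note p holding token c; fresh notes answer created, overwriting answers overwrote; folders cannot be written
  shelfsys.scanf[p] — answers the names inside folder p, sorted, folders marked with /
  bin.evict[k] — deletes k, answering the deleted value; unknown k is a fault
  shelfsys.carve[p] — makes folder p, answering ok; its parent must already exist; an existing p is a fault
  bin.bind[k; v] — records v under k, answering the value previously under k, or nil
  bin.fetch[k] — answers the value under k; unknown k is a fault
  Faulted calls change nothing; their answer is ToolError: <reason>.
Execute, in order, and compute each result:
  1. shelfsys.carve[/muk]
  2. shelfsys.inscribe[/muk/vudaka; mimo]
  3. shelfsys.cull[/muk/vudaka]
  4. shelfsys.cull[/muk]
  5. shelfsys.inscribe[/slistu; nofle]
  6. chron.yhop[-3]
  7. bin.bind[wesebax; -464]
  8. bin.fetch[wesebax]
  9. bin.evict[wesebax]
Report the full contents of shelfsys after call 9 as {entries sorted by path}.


-- 1. carve(p='/muk') ~> ok
-- 2. inscribe(p='/muk/vudaka', c='mimo') ~> created
-- 3. cull(p='/muk/vudaka') ~> ok
-- 4. cull(p='/muk') ~> ok
-- 5. inscribe(p='/slistu', c='nofle') ~> created
-- 6. yhop(n='-3') ~> 2118-08-04
-- 7. bind(k='wesebax', v='-464') ~> nil
-- 8. fetch(k='wesebax') ~> -464
-- 9. evict(k='wesebax') ~> -464

Answer: {kotrem/, slistu=nofle}


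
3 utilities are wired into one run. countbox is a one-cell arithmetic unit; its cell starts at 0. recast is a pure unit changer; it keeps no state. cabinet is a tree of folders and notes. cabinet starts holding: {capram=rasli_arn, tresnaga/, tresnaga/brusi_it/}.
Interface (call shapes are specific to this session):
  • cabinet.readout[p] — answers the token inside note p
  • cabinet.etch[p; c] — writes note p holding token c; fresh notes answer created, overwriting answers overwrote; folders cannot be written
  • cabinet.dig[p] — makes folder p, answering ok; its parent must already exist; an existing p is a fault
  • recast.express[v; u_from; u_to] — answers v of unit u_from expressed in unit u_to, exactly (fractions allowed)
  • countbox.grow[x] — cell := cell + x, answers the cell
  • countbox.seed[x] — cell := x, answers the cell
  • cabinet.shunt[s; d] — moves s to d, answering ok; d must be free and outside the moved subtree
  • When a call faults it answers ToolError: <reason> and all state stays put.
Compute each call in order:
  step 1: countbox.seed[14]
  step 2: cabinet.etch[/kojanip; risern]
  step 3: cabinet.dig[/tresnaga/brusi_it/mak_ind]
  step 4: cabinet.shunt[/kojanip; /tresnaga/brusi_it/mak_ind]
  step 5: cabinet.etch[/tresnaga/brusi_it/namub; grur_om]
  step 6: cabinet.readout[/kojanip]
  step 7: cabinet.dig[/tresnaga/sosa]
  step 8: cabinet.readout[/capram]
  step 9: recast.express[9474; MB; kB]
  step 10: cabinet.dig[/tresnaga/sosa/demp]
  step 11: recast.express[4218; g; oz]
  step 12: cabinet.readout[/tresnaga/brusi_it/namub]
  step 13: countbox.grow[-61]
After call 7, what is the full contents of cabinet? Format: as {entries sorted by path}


Answer: {capram=rasli_arn, kojanip=risern, tresnaga/, tresnaga/brusi_it/, tresnaga/brusi_it/mak_ind/, tresnaga/brusi_it/namub=grur_om, tresnaga/sosa/}

Derivation:
Calling countbox.seed using x: 14, and observe 14.
Calling cabinet.etch using p: /kojanip, c: risern, which returns created.
I invoke cabinet.dig using p: /tresnaga/brusi_it/mak_ind: ok.
I invoke cabinet.shunt using s: /kojanip, d: /tresnaga/brusi_it/mak_ind, and see ToolError: exists.
I invoke cabinet.etch using p: /tresnaga/brusi_it/namub, c: grur_om, and see created.
I invoke cabinet.readout using p: /kojanip, → risern.
I try cabinet.dig using p: /tresnaga/sosa, which returns ok.
I call cabinet.readout using p: /capram, → rasli_arn.
I invoke recast.express using v: 9474, u_from: MB, u_to: kB, and see 9474000.
I call cabinet.dig using p: /tresnaga/sosa/demp: ok.
Next I call recast.express using v: 4218, u_from: g, u_to: oz, — result: 6748800000/45359237.
I run cabinet.readout using p: /tresnaga/brusi_it/namub, and observe grur_om.
Using countbox.grow using x: -61, yielding -47.


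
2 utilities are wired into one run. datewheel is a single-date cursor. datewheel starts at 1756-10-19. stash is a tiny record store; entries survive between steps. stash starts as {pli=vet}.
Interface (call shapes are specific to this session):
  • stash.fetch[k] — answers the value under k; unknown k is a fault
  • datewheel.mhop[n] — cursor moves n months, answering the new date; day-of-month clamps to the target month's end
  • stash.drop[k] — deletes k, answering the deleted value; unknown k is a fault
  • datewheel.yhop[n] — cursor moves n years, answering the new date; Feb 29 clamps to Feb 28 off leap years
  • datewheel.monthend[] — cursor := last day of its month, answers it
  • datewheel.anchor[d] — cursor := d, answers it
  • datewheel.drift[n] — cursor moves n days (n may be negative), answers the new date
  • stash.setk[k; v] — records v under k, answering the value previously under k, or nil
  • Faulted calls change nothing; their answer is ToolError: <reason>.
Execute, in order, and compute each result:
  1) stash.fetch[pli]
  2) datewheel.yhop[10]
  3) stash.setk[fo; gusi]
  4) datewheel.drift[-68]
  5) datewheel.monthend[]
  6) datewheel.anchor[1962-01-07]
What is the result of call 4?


Answer: 1766-08-12

Derivation:
Step: fetch[k=pli]
Result: vet
Step: yhop[n=10]
Result: 1766-10-19
Step: setk[k=fo; v=gusi]
Result: nil
Step: drift[n=-68]
Result: 1766-08-12
Step: monthend[]
Result: 1766-08-31
Step: anchor[d=1962-01-07]
Result: 1962-01-07


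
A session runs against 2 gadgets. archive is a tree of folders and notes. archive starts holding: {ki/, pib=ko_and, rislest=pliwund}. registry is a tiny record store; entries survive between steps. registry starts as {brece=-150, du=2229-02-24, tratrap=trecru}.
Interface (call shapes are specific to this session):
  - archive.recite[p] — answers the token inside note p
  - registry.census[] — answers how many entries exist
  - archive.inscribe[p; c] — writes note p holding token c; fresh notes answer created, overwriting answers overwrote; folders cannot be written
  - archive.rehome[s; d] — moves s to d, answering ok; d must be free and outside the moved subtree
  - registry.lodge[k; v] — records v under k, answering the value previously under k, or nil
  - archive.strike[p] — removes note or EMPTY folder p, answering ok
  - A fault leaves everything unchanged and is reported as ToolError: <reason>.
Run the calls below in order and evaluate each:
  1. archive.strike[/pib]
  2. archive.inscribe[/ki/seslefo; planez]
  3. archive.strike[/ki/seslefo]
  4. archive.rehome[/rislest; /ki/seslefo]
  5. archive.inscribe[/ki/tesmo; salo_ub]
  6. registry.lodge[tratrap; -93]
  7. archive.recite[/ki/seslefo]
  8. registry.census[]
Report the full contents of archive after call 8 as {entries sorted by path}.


Answer: {ki/, ki/seslefo=pliwund, ki/tesmo=salo_ub}

Derivation:
-- 1. archive.strike(/pib) -> ok
-- 2. archive.inscribe(/ki/seslefo, planez) -> created
-- 3. archive.strike(/ki/seslefo) -> ok
-- 4. archive.rehome(/rislest, /ki/seslefo) -> ok
-- 5. archive.inscribe(/ki/tesmo, salo_ub) -> created
-- 6. registry.lodge(tratrap, -93) -> trecru
-- 7. archive.recite(/ki/seslefo) -> pliwund
-- 8. registry.census() -> 3


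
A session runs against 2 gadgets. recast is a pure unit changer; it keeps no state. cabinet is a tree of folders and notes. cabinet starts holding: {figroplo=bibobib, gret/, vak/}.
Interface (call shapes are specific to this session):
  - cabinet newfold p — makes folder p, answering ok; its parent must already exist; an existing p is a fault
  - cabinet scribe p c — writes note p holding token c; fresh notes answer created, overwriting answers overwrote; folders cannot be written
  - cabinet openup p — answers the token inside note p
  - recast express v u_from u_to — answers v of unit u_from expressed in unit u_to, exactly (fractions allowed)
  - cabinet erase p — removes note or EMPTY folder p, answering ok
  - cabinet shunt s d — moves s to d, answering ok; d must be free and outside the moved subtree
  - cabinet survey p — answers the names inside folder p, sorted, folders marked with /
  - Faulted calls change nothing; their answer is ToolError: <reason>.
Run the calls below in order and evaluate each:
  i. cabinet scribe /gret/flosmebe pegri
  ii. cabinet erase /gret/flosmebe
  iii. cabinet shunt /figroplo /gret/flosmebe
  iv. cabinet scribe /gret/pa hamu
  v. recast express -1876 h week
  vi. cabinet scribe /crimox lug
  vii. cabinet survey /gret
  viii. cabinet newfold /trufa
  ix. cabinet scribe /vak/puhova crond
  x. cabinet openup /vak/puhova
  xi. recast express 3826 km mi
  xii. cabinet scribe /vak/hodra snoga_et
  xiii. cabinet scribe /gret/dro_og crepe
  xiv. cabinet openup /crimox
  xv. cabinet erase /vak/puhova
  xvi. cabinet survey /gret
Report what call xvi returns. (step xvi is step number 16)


Answer: [dro_og, flosmebe, pa]

Derivation:
==> cabinet scribe(p→/gret/flosmebe, c→pegri)
<== created
==> cabinet erase(p→/gret/flosmebe)
<== ok
==> cabinet shunt(s→/figroplo, d→/gret/flosmebe)
<== ok
==> cabinet scribe(p→/gret/pa, c→hamu)
<== created
==> recast express(v→-1876, u_from→h, u_to→week)
<== -67/6
==> cabinet scribe(p→/crimox, c→lug)
<== created
==> cabinet survey(p→/gret)
<== [flosmebe, pa]
==> cabinet newfold(p→/trufa)
<== ok
==> cabinet scribe(p→/vak/puhova, c→crond)
<== created
==> cabinet openup(p→/vak/puhova)
<== crond
==> recast express(v→3826, u_from→km, u_to→mi)
<== 29890625/12573
==> cabinet scribe(p→/vak/hodra, c→snoga_et)
<== created
==> cabinet scribe(p→/gret/dro_og, c→crepe)
<== created
==> cabinet openup(p→/crimox)
<== lug
==> cabinet erase(p→/vak/puhova)
<== ok
==> cabinet survey(p→/gret)
<== [dro_og, flosmebe, pa]


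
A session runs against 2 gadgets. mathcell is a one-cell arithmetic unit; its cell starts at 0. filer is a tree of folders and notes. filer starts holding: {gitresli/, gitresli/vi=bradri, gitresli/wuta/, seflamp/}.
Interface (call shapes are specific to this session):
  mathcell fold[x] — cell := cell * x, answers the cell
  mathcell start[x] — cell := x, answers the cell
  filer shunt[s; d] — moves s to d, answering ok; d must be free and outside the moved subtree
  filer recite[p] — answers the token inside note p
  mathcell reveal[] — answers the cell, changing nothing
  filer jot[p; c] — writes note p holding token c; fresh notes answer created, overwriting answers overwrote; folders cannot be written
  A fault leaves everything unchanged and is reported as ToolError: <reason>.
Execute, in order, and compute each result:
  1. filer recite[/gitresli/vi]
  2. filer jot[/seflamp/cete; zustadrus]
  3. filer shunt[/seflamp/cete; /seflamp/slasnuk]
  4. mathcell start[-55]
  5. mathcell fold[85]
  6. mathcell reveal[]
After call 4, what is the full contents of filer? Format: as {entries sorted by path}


CALL filer recite[p='/gitresli/vi']
RET  bradri
CALL filer jot[p='/seflamp/cete'; c='zustadrus']
RET  created
CALL filer shunt[s='/seflamp/cete'; d='/seflamp/slasnuk']
RET  ok
CALL mathcell start[x='-55']
RET  -55
CALL mathcell fold[x='85']
RET  -4675
CALL mathcell reveal[]
RET  -4675

Answer: {gitresli/, gitresli/vi=bradri, gitresli/wuta/, seflamp/, seflamp/slasnuk=zustadrus}


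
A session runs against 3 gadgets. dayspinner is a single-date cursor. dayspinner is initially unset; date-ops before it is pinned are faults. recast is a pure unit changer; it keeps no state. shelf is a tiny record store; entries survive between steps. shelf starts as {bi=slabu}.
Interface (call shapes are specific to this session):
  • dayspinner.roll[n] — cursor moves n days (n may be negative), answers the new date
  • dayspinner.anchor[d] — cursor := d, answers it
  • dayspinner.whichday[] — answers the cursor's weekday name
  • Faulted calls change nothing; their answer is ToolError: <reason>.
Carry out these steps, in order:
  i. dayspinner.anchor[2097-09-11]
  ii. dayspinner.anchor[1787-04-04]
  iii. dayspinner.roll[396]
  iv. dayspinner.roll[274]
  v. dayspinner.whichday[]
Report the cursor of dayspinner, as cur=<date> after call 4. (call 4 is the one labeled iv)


// 1. anchor(d=2097-09-11) == 2097-09-11
// 2. anchor(d=1787-04-04) == 1787-04-04
// 3. roll(n=396) == 1788-05-04
// 4. roll(n=274) == 1789-02-02
// 5. whichday() == Monday

Answer: cur=1789-02-02


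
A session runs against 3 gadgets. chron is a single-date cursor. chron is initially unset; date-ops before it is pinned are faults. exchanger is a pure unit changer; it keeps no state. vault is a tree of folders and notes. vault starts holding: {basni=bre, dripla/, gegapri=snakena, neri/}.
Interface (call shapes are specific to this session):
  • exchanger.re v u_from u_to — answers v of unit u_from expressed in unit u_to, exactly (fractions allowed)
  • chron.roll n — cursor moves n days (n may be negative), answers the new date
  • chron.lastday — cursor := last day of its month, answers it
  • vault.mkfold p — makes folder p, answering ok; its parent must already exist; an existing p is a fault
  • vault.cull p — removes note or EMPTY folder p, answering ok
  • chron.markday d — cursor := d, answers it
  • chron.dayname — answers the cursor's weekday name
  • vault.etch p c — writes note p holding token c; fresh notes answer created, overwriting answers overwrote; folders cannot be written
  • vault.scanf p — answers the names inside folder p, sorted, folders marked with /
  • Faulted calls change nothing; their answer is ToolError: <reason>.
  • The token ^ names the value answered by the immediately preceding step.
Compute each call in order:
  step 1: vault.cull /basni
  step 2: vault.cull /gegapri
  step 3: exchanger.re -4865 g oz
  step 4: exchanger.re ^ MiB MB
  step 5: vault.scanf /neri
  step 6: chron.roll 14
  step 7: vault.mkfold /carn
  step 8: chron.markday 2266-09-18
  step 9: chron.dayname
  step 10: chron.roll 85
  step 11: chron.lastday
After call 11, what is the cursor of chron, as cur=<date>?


Answer: cur=2266-12-31

Derivation:
>> cull(p='/basni')
<< ok
>> cull(p='/gegapri')
<< ok
>> re(v='-4865', u_from='g', u_to='oz')
<< -1112000000/6479891
>> re(v='^', u_from='MiB', u_to='MB')
<< -1166016512/6479891
>> scanf(p='/neri')
<< []
>> roll(n='14')
<< ToolError: no date set
>> mkfold(p='/carn')
<< ok
>> markday(d='2266-09-18')
<< 2266-09-18
>> dayname()
<< Tuesday
>> roll(n='85')
<< 2266-12-12
>> lastday()
<< 2266-12-31


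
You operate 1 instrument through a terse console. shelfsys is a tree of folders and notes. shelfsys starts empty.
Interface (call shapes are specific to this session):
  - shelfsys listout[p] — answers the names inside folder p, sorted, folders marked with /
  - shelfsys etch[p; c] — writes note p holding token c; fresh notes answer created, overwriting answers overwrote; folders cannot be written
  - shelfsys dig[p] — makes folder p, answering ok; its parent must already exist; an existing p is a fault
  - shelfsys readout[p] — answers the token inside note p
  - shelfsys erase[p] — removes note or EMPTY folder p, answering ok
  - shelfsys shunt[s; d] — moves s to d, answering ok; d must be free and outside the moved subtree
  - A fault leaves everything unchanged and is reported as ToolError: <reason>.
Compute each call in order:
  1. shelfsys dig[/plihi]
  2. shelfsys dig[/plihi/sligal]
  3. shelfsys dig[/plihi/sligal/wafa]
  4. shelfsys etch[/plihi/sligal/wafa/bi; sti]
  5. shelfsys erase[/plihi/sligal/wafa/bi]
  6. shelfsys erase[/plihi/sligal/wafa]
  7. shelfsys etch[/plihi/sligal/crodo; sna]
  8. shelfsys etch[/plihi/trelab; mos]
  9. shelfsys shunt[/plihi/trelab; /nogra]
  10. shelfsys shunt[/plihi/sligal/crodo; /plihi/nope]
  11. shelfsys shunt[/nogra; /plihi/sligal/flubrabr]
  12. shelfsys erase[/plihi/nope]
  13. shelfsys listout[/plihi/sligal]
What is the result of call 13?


Answer: [flubrabr]

Derivation:
[in] shelfsys dig /plihi
:: ok
[in] shelfsys dig /plihi/sligal
:: ok
[in] shelfsys dig /plihi/sligal/wafa
:: ok
[in] shelfsys etch /plihi/sligal/wafa/bi sti
:: created
[in] shelfsys erase /plihi/sligal/wafa/bi
:: ok
[in] shelfsys erase /plihi/sligal/wafa
:: ok
[in] shelfsys etch /plihi/sligal/crodo sna
:: created
[in] shelfsys etch /plihi/trelab mos
:: created
[in] shelfsys shunt /plihi/trelab /nogra
:: ok
[in] shelfsys shunt /plihi/sligal/crodo /plihi/nope
:: ok
[in] shelfsys shunt /nogra /plihi/sligal/flubrabr
:: ok
[in] shelfsys erase /plihi/nope
:: ok
[in] shelfsys listout /plihi/sligal
:: [flubrabr]


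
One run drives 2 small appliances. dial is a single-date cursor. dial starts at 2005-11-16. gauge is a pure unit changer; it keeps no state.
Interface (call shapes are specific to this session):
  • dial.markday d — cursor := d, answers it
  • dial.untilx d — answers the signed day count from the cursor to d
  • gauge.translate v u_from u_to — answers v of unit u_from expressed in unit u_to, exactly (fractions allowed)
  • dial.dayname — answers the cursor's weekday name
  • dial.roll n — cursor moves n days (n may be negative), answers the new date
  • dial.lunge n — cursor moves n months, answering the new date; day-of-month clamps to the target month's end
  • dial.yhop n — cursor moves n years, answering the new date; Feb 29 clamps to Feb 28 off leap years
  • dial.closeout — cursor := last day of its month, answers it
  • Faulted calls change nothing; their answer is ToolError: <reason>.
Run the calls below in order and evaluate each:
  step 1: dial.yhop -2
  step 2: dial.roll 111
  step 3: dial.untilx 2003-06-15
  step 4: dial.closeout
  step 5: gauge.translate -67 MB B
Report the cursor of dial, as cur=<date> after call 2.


[in] yhop -2
  2003-11-16
[in] roll 111
  2004-03-06
[in] untilx 2003-06-15
  -265
[in] closeout
  2004-03-31
[in] translate -67 MB B
  -67000000

Answer: cur=2004-03-06


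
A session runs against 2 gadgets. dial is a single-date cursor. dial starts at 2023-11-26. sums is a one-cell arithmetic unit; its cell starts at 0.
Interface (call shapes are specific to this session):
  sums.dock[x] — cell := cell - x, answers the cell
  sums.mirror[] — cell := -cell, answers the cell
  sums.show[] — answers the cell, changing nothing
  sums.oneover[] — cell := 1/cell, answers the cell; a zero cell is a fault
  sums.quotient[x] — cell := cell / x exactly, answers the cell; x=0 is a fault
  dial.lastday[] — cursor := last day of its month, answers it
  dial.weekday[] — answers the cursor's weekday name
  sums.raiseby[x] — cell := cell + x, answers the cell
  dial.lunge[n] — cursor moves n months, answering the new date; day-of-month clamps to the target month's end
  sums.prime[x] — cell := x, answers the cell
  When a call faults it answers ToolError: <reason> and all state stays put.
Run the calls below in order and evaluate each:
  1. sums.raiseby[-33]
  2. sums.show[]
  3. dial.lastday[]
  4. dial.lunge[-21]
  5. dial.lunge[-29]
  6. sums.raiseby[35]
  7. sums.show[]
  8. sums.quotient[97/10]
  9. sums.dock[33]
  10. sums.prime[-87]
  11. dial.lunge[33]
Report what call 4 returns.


I invoke sums.raiseby(x: -33), and get -33.
I try sums.show(), giving -33.
I call dial.lastday(): 2023-11-30.
I call dial.lunge(n: -21), giving 2022-02-28.
I call dial.lunge(n: -29), — result: 2019-09-28.
Now I run sums.raiseby(x: 35), → 2.
Invoking sums.show, — result: 2.
Calling sums.quotient(x: 97/10), — result: 20/97.
Next I call sums.dock(x: 33), and see -3181/97.
I invoke sums.prime(x: -87), yielding -87.
Calling dial.lunge(n: 33), yielding 2022-06-28.

Answer: 2022-02-28
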